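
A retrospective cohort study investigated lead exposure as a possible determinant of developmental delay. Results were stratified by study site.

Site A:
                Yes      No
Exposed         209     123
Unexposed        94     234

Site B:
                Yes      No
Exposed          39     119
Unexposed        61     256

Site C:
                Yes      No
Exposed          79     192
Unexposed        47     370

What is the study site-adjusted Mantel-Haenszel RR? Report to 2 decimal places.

2.07

RR_MH = Σ(aᵢ·n₀ᵢ/nᵢ) / Σ(cᵢ·n₁ᵢ/nᵢ), with n₁ᵢ = aᵢ+bᵢ (exposed), n₀ᵢ = cᵢ+dᵢ (unexposed), nᵢ = n₁ᵢ+n₀ᵢ.
Stratum 1 (Site A): n₁ = 332, n₀ = 328, n = 660; a·n₀/n = 209·328/660 = 103.8667; c·n₁/n = 94·332/660 = 47.2848
Stratum 2 (Site B): n₁ = 158, n₀ = 317, n = 475; a·n₀/n = 39·317/475 = 26.0274; c·n₁/n = 61·158/475 = 20.2905
Stratum 3 (Site C): n₁ = 271, n₀ = 417, n = 688; a·n₀/n = 79·417/688 = 47.8823; c·n₁/n = 47·271/688 = 18.5131
RR_MH = (103.8667 + 26.0274 + 47.8823) / (47.2848 + 20.2905 + 18.5131) = 177.7763 / 86.0885 = 2.06504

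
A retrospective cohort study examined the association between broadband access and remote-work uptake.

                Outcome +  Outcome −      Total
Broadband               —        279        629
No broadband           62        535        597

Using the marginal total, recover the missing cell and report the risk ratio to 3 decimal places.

5.358

The missing cell is in the exposed row: 629 − 279 = 350.
So a = 350, b = 279, c = 62, d = 535.
RR = [a/(a+b)] / [c/(c+d)] = (350/629) / (62/597) = 0.55644/0.10385 = 5.35797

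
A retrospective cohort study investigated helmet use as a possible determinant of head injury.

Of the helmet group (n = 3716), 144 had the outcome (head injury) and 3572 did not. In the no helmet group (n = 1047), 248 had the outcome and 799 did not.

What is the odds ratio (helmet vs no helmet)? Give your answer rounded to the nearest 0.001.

From the description: a = 144, b = 3572, c = 248, d = 799.
OR = (a·d)/(b·c) = (144 × 799) / (3572 × 248) = 115056 / 885856 = 0.12988
Exposure is associated with lower odds of head injury (OR = 0.13 < 1).

0.130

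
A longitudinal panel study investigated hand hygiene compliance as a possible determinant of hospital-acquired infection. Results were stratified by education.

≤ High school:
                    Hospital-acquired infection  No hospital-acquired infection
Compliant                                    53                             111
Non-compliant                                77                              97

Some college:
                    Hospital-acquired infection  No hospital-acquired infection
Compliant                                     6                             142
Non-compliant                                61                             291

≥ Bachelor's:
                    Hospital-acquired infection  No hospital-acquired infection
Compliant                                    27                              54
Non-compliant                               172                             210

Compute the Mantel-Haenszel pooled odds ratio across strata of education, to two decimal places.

0.49

OR_MH = Σ(aᵢdᵢ/nᵢ) / Σ(bᵢcᵢ/nᵢ), where nᵢ is the stratum total.
Stratum 1 (≤ High school): n = 338; a·d/n = 53·97/338 = 15.2101; b·c/n = 111·77/338 = 25.2870
Stratum 2 (Some college): n = 500; a·d/n = 6·291/500 = 3.4920; b·c/n = 142·61/500 = 17.3240
Stratum 3 (≥ Bachelor's): n = 463; a·d/n = 27·210/463 = 12.2462; b·c/n = 54·172/463 = 20.0605
OR_MH = (15.2101 + 3.4920 + 12.2462) / (25.2870 + 17.3240 + 20.0605) = 30.9483 / 62.6715 = 0.49382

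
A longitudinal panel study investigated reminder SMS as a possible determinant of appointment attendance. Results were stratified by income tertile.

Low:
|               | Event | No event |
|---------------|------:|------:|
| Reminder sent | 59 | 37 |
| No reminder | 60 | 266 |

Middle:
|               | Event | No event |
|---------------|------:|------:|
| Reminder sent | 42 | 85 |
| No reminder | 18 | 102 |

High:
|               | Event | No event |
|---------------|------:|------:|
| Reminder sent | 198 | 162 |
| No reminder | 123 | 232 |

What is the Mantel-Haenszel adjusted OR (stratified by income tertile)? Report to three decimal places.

3.021

OR_MH = Σ(aᵢdᵢ/nᵢ) / Σ(bᵢcᵢ/nᵢ), where nᵢ is the stratum total.
Stratum 1 (Low): n = 422; a·d/n = 59·266/422 = 37.1896; b·c/n = 37·60/422 = 5.2607
Stratum 2 (Middle): n = 247; a·d/n = 42·102/247 = 17.3441; b·c/n = 85·18/247 = 6.1943
Stratum 3 (High): n = 715; a·d/n = 198·232/715 = 64.2462; b·c/n = 162·123/715 = 27.8685
OR_MH = (37.1896 + 17.3441 + 64.2462) / (5.2607 + 6.1943 + 27.8685) = 118.7799 / 39.3235 = 3.02058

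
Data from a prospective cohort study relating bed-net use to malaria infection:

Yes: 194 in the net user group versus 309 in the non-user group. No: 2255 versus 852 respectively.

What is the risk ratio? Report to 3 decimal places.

From the description: a = 194, b = 2255, c = 309, d = 852.
Risk in exposed = 194/2449 = 0.07922; risk in unexposed = 309/1161 = 0.26615.
RR = 0.07922 / 0.26615 = 0.29764
The risk is 70% lower among the exposed than among the unexposed.

0.298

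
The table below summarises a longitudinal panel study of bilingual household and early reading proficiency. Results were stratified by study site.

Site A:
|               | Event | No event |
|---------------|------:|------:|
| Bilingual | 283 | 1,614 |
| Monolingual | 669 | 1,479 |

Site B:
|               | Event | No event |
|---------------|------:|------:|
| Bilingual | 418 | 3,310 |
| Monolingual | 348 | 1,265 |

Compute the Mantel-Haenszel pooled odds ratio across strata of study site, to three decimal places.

0.420

OR_MH = Σ(aᵢdᵢ/nᵢ) / Σ(bᵢcᵢ/nᵢ), where nᵢ is the stratum total.
Stratum 1 (Site A): n = 4045; a·d/n = 283·1479/4045 = 103.4752; b·c/n = 1614·669/4045 = 266.9384
Stratum 2 (Site B): n = 5341; a·d/n = 418·1265/5341 = 99.0021; b·c/n = 3310·348/5341 = 215.6675
OR_MH = (103.4752 + 99.0021) / (266.9384 + 215.6675) = 202.4772 / 482.6059 = 0.41955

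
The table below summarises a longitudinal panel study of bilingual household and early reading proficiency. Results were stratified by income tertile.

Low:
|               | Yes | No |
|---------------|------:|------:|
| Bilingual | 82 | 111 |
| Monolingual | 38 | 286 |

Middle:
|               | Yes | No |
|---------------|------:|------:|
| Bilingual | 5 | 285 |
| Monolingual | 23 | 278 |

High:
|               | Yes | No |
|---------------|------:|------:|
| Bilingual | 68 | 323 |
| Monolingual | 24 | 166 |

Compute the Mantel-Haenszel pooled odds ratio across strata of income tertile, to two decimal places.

2.06

OR_MH = Σ(aᵢdᵢ/nᵢ) / Σ(bᵢcᵢ/nᵢ), where nᵢ is the stratum total.
Stratum 1 (Low): n = 517; a·d/n = 82·286/517 = 45.3617; b·c/n = 111·38/517 = 8.1586
Stratum 2 (Middle): n = 591; a·d/n = 5·278/591 = 2.3519; b·c/n = 285·23/591 = 11.0914
Stratum 3 (High): n = 581; a·d/n = 68·166/581 = 19.4286; b·c/n = 323·24/581 = 13.3425
OR_MH = (45.3617 + 2.3519 + 19.4286) / (8.1586 + 11.0914 + 13.3425) = 67.1422 / 32.5925 = 2.06005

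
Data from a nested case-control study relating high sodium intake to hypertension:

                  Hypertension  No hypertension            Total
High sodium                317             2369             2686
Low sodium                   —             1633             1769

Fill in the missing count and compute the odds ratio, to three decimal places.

1.607

The missing cell is in the unexposed row: 1769 − 1633 = 136.
So a = 317, b = 2369, c = 136, d = 1633.
OR = (a·d)/(b·c) = (317 × 1633) / (2369 × 136) = 517661 / 322184 = 1.60672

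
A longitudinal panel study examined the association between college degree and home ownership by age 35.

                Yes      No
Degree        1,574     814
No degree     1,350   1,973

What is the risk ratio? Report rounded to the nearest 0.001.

1.622

Cells: a = 1574, b = 814, c = 1350, d = 1973.
Risk in exposed = 1574/2388 = 0.65913; risk in unexposed = 1350/3323 = 0.40626.
RR = 0.65913 / 0.40626 = 1.62243
The risk among the exposed is 1.62 times that among the unexposed.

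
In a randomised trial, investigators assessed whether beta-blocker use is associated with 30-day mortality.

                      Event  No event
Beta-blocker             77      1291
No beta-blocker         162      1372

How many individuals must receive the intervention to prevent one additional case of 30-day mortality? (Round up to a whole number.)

Risk in treated group = 77/1368 = 0.05629; risk in control = 162/1534 = 0.10561.
Absolute risk reduction = 0.10561 − 0.05629 = 0.04932
NNT = 1 / ARR = 1 / 0.04932 = 20.276 → round up → 21

21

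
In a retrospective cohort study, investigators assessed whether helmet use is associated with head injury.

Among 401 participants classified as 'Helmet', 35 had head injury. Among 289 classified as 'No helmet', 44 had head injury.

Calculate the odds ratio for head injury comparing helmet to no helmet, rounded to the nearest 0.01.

From the description: a = 35, b = 366, c = 44, d = 245.
OR = (a·d)/(b·c) = (35 × 245) / (366 × 44) = 8575 / 16104 = 0.53248
Exposure is associated with lower odds of head injury (OR = 0.53 < 1).

0.53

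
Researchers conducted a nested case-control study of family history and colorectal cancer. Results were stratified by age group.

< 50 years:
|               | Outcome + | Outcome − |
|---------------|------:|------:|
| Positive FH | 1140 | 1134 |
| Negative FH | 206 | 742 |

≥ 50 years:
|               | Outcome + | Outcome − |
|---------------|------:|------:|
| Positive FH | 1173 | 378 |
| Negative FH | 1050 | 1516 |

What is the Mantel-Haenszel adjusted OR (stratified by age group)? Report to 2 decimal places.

4.11

OR_MH = Σ(aᵢdᵢ/nᵢ) / Σ(bᵢcᵢ/nᵢ), where nᵢ is the stratum total.
Stratum 1 (< 50 years): n = 3222; a·d/n = 1140·742/3222 = 262.5326; b·c/n = 1134·206/3222 = 72.5028
Stratum 2 (≥ 50 years): n = 4117; a·d/n = 1173·1516/4117 = 431.9330; b·c/n = 378·1050/4117 = 96.4051
OR_MH = (262.5326 + 431.9330) / (72.5028 + 96.4051) = 694.4655 / 168.9079 = 4.11150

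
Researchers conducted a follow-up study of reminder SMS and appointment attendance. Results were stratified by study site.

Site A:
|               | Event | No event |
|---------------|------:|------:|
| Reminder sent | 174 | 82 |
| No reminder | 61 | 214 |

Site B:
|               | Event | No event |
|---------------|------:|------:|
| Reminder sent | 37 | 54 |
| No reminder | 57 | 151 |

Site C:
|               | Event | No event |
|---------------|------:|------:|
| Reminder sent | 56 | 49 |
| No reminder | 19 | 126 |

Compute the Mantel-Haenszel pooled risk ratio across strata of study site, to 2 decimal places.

RR_MH = Σ(aᵢ·n₀ᵢ/nᵢ) / Σ(cᵢ·n₁ᵢ/nᵢ), with n₁ᵢ = aᵢ+bᵢ (exposed), n₀ᵢ = cᵢ+dᵢ (unexposed), nᵢ = n₁ᵢ+n₀ᵢ.
Stratum 1 (Site A): n₁ = 256, n₀ = 275, n = 531; a·n₀/n = 174·275/531 = 90.1130; c·n₁/n = 61·256/531 = 29.4087
Stratum 2 (Site B): n₁ = 91, n₀ = 208, n = 299; a·n₀/n = 37·208/299 = 25.7391; c·n₁/n = 57·91/299 = 17.3478
Stratum 3 (Site C): n₁ = 105, n₀ = 145, n = 250; a·n₀/n = 56·145/250 = 32.4800; c·n₁/n = 19·105/250 = 7.9800
RR_MH = (90.1130 + 25.7391 + 32.4800) / (29.4087 + 17.3478 + 7.9800) = 148.3321 / 54.7365 = 2.70993

2.71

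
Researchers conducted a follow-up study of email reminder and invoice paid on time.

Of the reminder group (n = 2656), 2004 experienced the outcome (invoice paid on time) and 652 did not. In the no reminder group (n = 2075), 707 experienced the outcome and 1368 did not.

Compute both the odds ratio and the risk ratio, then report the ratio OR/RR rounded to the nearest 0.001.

From the description: a = 2004, b = 652, c = 707, d = 1368.
OR = (2004·1368)/(652·707) = 2741472/460964 = 5.94726
Risk in exposed = 2004/2656 = 0.75452; risk in unexposed = 707/2075 = 0.34072; RR = 2.21446
OR/RR = 5.94726 / 2.21446 = 2.68564
The outcome is not rare, so the OR lies further from 1 than the RR.

2.686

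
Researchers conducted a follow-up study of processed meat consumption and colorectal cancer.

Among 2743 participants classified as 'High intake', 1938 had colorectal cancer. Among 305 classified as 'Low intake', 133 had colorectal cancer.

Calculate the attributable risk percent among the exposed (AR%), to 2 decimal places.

38.28

From the description: a = 1938, b = 805, c = 133, d = 172.
Risk in exposed = 1938/2743 = 0.70653; risk in unexposed = 133/305 = 0.43607.
RR = 0.70653/0.43607 = 1.62023
AR% = (RR − 1)/RR × 100 = (1.62023 − 1)/1.62023 × 100 = 38.2803%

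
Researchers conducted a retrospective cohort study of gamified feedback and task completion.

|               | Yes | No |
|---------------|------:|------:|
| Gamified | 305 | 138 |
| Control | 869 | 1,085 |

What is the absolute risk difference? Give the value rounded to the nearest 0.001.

0.244

Cells: a = 305, b = 138, c = 869, d = 1085.
Risk in exposed = 305/443 = 0.688488; risk in unexposed = 869/1954 = 0.444729.
Risk difference = 0.688488 − 0.444729 = 0.243759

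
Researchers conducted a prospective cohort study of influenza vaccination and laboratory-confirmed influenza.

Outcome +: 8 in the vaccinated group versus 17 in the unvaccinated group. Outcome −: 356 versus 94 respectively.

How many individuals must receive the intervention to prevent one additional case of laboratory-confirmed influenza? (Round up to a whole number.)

8

Risk in treated group = 8/364 = 0.02198; risk in control = 17/111 = 0.15315.
Absolute risk reduction = 0.15315 − 0.02198 = 0.13118
NNT = 1 / ARR = 1 / 0.13118 = 7.623 → round up → 8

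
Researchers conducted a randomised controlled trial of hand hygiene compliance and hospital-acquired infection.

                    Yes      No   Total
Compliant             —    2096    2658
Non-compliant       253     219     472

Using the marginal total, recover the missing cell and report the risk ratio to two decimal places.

0.39

The missing cell is in the exposed row: 2658 − 2096 = 562.
So a = 562, b = 2096, c = 253, d = 219.
RR = [a/(a+b)] / [c/(c+d)] = (562/2658) / (253/472) = 0.21144/0.53602 = 0.39446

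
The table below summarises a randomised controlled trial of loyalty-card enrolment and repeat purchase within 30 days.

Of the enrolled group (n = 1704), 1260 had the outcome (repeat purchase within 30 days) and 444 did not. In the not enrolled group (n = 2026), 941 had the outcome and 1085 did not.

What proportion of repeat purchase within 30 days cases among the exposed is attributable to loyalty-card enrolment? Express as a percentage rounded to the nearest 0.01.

From the description: a = 1260, b = 444, c = 941, d = 1085.
Risk in exposed = 1260/1704 = 0.73944; risk in unexposed = 941/2026 = 0.46446.
RR = 0.73944/0.46446 = 1.59203
AR% = (RR − 1)/RR × 100 = (1.59203 − 1)/1.59203 × 100 = 37.1870%

37.19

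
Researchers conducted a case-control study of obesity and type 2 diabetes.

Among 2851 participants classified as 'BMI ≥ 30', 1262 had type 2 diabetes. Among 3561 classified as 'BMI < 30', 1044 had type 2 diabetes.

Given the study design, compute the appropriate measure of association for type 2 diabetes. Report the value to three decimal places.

1.915

From the description: a = 1262, b = 1589, c = 1044, d = 2517.
This is a case-control study: participants were sampled on outcome status, so risks in the source population cannot be estimated directly — relative risk is not valid here. The odds ratio is the appropriate measure.
OR = (a·d)/(b·c) = (1262 × 2517) / (1589 × 1044) = 3176454 / 1658916 = 1.91478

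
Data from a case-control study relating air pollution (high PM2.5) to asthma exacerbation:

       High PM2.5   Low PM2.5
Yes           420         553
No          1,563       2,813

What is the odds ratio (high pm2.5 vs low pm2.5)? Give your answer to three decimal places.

Reading the table with exposure as columns: a = 420 (High PM2.5, case), b = 1563 (High PM2.5, non-case), c = 553 (Low PM2.5, case), d = 2813.
OR = (a·d)/(b·c) = (420 × 2813) / (1563 × 553) = 1181460 / 864339 = 1.36689
The odds of asthma exacerbation are about 1.37 times as high in the high pm2.5 group.

1.367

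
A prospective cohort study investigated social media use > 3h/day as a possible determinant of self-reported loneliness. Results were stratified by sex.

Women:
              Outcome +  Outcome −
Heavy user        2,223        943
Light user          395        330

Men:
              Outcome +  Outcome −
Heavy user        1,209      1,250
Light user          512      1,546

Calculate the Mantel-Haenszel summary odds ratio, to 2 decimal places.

OR_MH = Σ(aᵢdᵢ/nᵢ) / Σ(bᵢcᵢ/nᵢ), where nᵢ is the stratum total.
Stratum 1 (Women): n = 3891; a·d/n = 2223·330/3891 = 188.5351; b·c/n = 943·395/3891 = 95.7299
Stratum 2 (Men): n = 4517; a·d/n = 1209·1546/4517 = 413.7954; b·c/n = 1250·512/4517 = 141.6870
OR_MH = (188.5351 + 413.7954) / (95.7299 + 141.6870) = 602.3305 / 237.4168 = 2.53702

2.54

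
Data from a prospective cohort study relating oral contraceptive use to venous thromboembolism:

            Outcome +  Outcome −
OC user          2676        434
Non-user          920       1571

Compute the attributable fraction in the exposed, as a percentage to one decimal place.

57.1

Cells: a = 2676, b = 434, c = 920, d = 1571.
Risk in exposed = 2676/3110 = 0.86045; risk in unexposed = 920/2491 = 0.36933.
RR = 0.86045/0.36933 = 2.32976
AR% = (RR − 1)/RR × 100 = (2.32976 − 1)/2.32976 × 100 = 57.0772%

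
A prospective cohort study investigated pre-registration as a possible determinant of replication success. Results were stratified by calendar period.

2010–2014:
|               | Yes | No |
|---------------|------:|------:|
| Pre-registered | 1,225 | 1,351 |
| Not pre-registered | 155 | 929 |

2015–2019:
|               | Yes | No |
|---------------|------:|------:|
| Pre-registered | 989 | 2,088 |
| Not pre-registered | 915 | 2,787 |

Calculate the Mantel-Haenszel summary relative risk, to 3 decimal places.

1.722

RR_MH = Σ(aᵢ·n₀ᵢ/nᵢ) / Σ(cᵢ·n₁ᵢ/nᵢ), with n₁ᵢ = aᵢ+bᵢ (exposed), n₀ᵢ = cᵢ+dᵢ (unexposed), nᵢ = n₁ᵢ+n₀ᵢ.
Stratum 1 (2010–2014): n₁ = 2576, n₀ = 1084, n = 3660; a·n₀/n = 1225·1084/3660 = 362.8142; c·n₁/n = 155·2576/3660 = 109.0929
Stratum 2 (2015–2019): n₁ = 3077, n₀ = 3702, n = 6779; a·n₀/n = 989·3702/6779 = 540.0912; c·n₁/n = 915·3077/6779 = 415.3201
RR_MH = (362.8142 + 540.0912) / (109.0929 + 415.3201) = 902.9054 / 524.4130 = 1.72174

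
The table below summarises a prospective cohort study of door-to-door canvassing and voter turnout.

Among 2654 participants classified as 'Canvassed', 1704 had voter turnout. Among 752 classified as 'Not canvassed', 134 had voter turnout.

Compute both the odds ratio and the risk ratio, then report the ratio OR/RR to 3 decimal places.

From the description: a = 1704, b = 950, c = 134, d = 618.
OR = (1704·618)/(950·134) = 1053072/127300 = 8.27236
Risk in exposed = 1704/2654 = 0.64205; risk in unexposed = 134/752 = 0.17819; RR = 3.60314
OR/RR = 8.27236 / 3.60314 = 2.29587
The outcome is not rare, so the OR lies further from 1 than the RR.

2.296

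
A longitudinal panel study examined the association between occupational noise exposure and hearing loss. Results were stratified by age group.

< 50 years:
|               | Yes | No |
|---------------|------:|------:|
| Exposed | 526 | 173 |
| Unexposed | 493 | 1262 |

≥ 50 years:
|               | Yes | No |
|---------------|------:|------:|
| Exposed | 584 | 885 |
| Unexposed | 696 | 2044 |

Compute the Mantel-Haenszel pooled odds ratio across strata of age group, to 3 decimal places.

3.060

OR_MH = Σ(aᵢdᵢ/nᵢ) / Σ(bᵢcᵢ/nᵢ), where nᵢ is the stratum total.
Stratum 1 (< 50 years): n = 2454; a·d/n = 526·1262/2454 = 270.5020; b·c/n = 173·493/2454 = 34.7551
Stratum 2 (≥ 50 years): n = 4209; a·d/n = 584·2044/4209 = 283.6056; b·c/n = 885·696/4209 = 146.3435
OR_MH = (270.5020 + 283.6056) / (34.7551 + 146.3435) = 554.1076 / 181.0986 = 3.05970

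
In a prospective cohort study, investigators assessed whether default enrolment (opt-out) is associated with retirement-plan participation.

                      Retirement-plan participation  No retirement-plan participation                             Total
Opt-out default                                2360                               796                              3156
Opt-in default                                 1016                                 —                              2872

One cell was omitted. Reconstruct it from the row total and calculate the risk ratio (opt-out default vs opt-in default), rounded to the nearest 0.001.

The missing cell is in the unexposed row: 2872 − 1016 = 1856.
So a = 2360, b = 796, c = 1016, d = 1856.
RR = [a/(a+b)] / [c/(c+d)] = (2360/3156) / (1016/2872) = 0.74778/0.35376 = 2.11381

2.114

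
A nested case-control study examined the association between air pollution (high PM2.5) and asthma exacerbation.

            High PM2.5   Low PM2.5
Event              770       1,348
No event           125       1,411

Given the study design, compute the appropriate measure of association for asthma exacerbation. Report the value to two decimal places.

6.45

Reading the table with exposure as columns: a = 770 (High PM2.5, case), b = 125 (High PM2.5, non-case), c = 1348 (Low PM2.5, case), d = 1411.
This is a nested case-control study: participants were sampled on outcome status, so risks in the source population cannot be estimated directly — relative risk is not valid here. The odds ratio is the appropriate measure.
OR = (a·d)/(b·c) = (770 × 1411) / (125 × 1348) = 1086470 / 168500 = 6.44789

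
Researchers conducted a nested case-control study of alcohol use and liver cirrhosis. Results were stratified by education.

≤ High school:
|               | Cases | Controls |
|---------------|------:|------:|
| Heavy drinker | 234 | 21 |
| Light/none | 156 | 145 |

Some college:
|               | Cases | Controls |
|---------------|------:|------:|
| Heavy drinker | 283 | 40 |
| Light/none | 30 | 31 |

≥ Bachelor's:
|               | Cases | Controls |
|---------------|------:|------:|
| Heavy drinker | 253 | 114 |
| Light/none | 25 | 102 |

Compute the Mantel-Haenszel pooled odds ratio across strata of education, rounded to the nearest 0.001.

OR_MH = Σ(aᵢdᵢ/nᵢ) / Σ(bᵢcᵢ/nᵢ), where nᵢ is the stratum total.
Stratum 1 (≤ High school): n = 556; a·d/n = 234·145/556 = 61.0252; b·c/n = 21·156/556 = 5.8921
Stratum 2 (Some college): n = 384; a·d/n = 283·31/384 = 22.8464; b·c/n = 40·30/384 = 3.1250
Stratum 3 (≥ Bachelor's): n = 494; a·d/n = 253·102/494 = 52.2389; b·c/n = 114·25/494 = 5.7692
OR_MH = (61.0252 + 22.8464 + 52.2389) / (5.8921 + 3.1250 + 5.7692) = 136.1104 / 14.7863 = 9.20516

9.205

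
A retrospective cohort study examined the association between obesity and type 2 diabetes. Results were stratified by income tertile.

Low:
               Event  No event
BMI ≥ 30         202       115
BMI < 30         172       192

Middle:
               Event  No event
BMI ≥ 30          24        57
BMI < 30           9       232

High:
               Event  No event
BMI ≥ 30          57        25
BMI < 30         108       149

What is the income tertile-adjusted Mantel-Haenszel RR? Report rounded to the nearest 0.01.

1.56

RR_MH = Σ(aᵢ·n₀ᵢ/nᵢ) / Σ(cᵢ·n₁ᵢ/nᵢ), with n₁ᵢ = aᵢ+bᵢ (exposed), n₀ᵢ = cᵢ+dᵢ (unexposed), nᵢ = n₁ᵢ+n₀ᵢ.
Stratum 1 (Low): n₁ = 317, n₀ = 364, n = 681; a·n₀/n = 202·364/681 = 107.9706; c·n₁/n = 172·317/681 = 80.0646
Stratum 2 (Middle): n₁ = 81, n₀ = 241, n = 322; a·n₀/n = 24·241/322 = 17.9627; c·n₁/n = 9·81/322 = 2.2640
Stratum 3 (High): n₁ = 82, n₀ = 257, n = 339; a·n₀/n = 57·257/339 = 43.2124; c·n₁/n = 108·82/339 = 26.1239
RR_MH = (107.9706 + 17.9627 + 43.2124) / (80.0646 + 2.2640 + 26.1239) = 169.1458 / 108.4525 = 1.55963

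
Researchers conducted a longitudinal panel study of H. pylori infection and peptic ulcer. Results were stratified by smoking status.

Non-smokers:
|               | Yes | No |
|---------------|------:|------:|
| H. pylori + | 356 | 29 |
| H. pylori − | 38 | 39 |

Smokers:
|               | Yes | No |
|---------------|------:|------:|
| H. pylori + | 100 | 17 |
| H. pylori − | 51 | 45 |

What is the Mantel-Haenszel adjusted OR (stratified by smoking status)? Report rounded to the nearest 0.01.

OR_MH = Σ(aᵢdᵢ/nᵢ) / Σ(bᵢcᵢ/nᵢ), where nᵢ is the stratum total.
Stratum 1 (Non-smokers): n = 462; a·d/n = 356·39/462 = 30.0519; b·c/n = 29·38/462 = 2.3853
Stratum 2 (Smokers): n = 213; a·d/n = 100·45/213 = 21.1268; b·c/n = 17·51/213 = 4.0704
OR_MH = (30.0519 + 21.1268) / (2.3853 + 4.0704) = 51.1787 / 6.4557 = 7.92767

7.93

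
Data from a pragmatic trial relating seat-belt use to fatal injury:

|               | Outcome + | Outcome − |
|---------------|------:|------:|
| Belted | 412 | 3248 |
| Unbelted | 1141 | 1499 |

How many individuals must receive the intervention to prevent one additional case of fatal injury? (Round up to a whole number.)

4

Risk in treated group = 412/3660 = 0.11257; risk in control = 1141/2640 = 0.43220.
Absolute risk reduction = 0.43220 − 0.11257 = 0.31963
NNT = 1 / ARR = 1 / 0.31963 = 3.129 → round up → 4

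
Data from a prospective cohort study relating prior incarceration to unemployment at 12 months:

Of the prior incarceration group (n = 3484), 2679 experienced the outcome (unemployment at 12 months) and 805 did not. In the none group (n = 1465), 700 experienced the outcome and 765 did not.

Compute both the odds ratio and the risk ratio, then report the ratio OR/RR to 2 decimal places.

2.26

From the description: a = 2679, b = 805, c = 700, d = 765.
OR = (2679·765)/(805·700) = 2049435/563500 = 3.63697
Risk in exposed = 2679/3484 = 0.76894; risk in unexposed = 700/1465 = 0.47782; RR = 1.60929
OR/RR = 3.63697 / 1.60929 = 2.25999
The outcome is not rare, so the OR lies further from 1 than the RR.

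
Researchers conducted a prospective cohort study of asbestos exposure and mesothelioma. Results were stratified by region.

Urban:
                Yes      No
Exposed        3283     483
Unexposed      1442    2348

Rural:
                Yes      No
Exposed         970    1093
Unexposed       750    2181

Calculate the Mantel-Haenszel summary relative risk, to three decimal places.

RR_MH = Σ(aᵢ·n₀ᵢ/nᵢ) / Σ(cᵢ·n₁ᵢ/nᵢ), with n₁ᵢ = aᵢ+bᵢ (exposed), n₀ᵢ = cᵢ+dᵢ (unexposed), nᵢ = n₁ᵢ+n₀ᵢ.
Stratum 1 (Urban): n₁ = 3766, n₀ = 3790, n = 7556; a·n₀/n = 3283·3790/7556 = 1646.7139; c·n₁/n = 1442·3766/7556 = 718.7099
Stratum 2 (Rural): n₁ = 2063, n₀ = 2931, n = 4994; a·n₀/n = 970·2931/4994 = 569.2972; c·n₁/n = 750·2063/4994 = 309.8218
RR_MH = (1646.7139 + 569.2972) / (718.7099 + 309.8218) = 2216.0110 / 1028.5317 = 2.15454

2.155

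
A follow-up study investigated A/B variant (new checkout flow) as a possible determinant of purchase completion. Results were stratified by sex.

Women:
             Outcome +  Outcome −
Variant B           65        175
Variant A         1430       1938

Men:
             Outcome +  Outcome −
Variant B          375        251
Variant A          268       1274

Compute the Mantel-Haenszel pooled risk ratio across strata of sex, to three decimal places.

RR_MH = Σ(aᵢ·n₀ᵢ/nᵢ) / Σ(cᵢ·n₁ᵢ/nᵢ), with n₁ᵢ = aᵢ+bᵢ (exposed), n₀ᵢ = cᵢ+dᵢ (unexposed), nᵢ = n₁ᵢ+n₀ᵢ.
Stratum 1 (Women): n₁ = 240, n₀ = 3368, n = 3608; a·n₀/n = 65·3368/3608 = 60.6763; c·n₁/n = 1430·240/3608 = 95.1220
Stratum 2 (Men): n₁ = 626, n₀ = 1542, n = 2168; a·n₀/n = 375·1542/2168 = 266.7205; c·n₁/n = 268·626/2168 = 77.3838
RR_MH = (60.6763 + 266.7205) / (95.1220 + 77.3838) = 327.3968 / 172.5057 = 1.89789

1.898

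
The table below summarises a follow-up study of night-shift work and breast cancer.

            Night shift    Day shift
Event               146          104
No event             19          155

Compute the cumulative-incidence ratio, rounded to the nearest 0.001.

2.204

Reading the table with exposure as columns: a = 146 (Night shift, case), b = 19 (Night shift, non-case), c = 104 (Day shift, case), d = 155.
Risk in exposed = 146/165 = 0.88485; risk in unexposed = 104/259 = 0.40154.
RR = 0.88485 / 0.40154 = 2.20361
The risk among the exposed is 2.20 times that among the unexposed.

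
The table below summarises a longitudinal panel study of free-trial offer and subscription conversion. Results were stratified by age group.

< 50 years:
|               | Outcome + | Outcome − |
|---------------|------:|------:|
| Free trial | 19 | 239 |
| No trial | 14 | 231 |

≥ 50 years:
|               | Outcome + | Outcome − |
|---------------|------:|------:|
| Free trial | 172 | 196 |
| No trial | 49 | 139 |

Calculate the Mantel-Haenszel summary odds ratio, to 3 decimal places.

OR_MH = Σ(aᵢdᵢ/nᵢ) / Σ(bᵢcᵢ/nᵢ), where nᵢ is the stratum total.
Stratum 1 (< 50 years): n = 503; a·d/n = 19·231/503 = 8.7256; b·c/n = 239·14/503 = 6.6521
Stratum 2 (≥ 50 years): n = 556; a·d/n = 172·139/556 = 43.0000; b·c/n = 196·49/556 = 17.2734
OR_MH = (8.7256 + 43.0000) / (6.6521 + 17.2734) = 51.7256 / 23.9255 = 2.16195

2.162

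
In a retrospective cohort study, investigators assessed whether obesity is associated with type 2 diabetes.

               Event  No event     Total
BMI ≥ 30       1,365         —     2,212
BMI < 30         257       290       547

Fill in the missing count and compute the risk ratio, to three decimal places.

1.313

The missing cell is in the exposed row: 2212 − 1365 = 847.
So a = 1365, b = 847, c = 257, d = 290.
RR = [a/(a+b)] / [c/(c+d)] = (1365/2212) / (257/547) = 0.61709/0.46984 = 1.31341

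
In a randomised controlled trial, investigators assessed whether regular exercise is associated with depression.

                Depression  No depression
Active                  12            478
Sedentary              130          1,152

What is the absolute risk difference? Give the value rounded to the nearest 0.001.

-0.077

Cells: a = 12, b = 478, c = 130, d = 1152.
Risk in exposed = 12/490 = 0.024490; risk in unexposed = 130/1282 = 0.101404.
Risk difference = 0.024490 − 0.101404 = -0.076914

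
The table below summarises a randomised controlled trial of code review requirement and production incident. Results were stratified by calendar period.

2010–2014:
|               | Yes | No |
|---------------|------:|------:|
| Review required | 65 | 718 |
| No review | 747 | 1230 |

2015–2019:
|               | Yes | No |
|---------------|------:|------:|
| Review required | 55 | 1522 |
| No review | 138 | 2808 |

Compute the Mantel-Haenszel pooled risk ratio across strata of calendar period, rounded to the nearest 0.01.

RR_MH = Σ(aᵢ·n₀ᵢ/nᵢ) / Σ(cᵢ·n₁ᵢ/nᵢ), with n₁ᵢ = aᵢ+bᵢ (exposed), n₀ᵢ = cᵢ+dᵢ (unexposed), nᵢ = n₁ᵢ+n₀ᵢ.
Stratum 1 (2010–2014): n₁ = 783, n₀ = 1977, n = 2760; a·n₀/n = 65·1977/2760 = 46.5598; c·n₁/n = 747·783/2760 = 211.9207
Stratum 2 (2015–2019): n₁ = 1577, n₀ = 2946, n = 4523; a·n₀/n = 55·2946/4523 = 35.8236; c·n₁/n = 138·1577/4523 = 48.1154
RR_MH = (46.5598 + 35.8236) / (211.9207 + 48.1154) = 82.3834 / 260.0361 = 0.31682

0.32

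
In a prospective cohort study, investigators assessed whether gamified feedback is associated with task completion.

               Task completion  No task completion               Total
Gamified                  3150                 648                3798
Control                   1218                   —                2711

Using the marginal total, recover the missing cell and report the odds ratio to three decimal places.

The missing cell is in the unexposed row: 2711 − 1218 = 1493.
So a = 3150, b = 648, c = 1218, d = 1493.
OR = (a·d)/(b·c) = (3150 × 1493) / (648 × 1218) = 4702950 / 789264 = 5.95865

5.959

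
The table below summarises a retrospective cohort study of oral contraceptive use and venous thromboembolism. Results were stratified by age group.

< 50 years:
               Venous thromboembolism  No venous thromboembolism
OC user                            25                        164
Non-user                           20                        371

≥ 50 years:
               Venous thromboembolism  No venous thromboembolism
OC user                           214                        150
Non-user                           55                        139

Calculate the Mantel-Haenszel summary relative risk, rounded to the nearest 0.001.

RR_MH = Σ(aᵢ·n₀ᵢ/nᵢ) / Σ(cᵢ·n₁ᵢ/nᵢ), with n₁ᵢ = aᵢ+bᵢ (exposed), n₀ᵢ = cᵢ+dᵢ (unexposed), nᵢ = n₁ᵢ+n₀ᵢ.
Stratum 1 (< 50 years): n₁ = 189, n₀ = 391, n = 580; a·n₀/n = 25·391/580 = 16.8534; c·n₁/n = 20·189/580 = 6.5172
Stratum 2 (≥ 50 years): n₁ = 364, n₀ = 194, n = 558; a·n₀/n = 214·194/558 = 74.4014; c·n₁/n = 55·364/558 = 35.8781
RR_MH = (16.8534 + 74.4014) / (6.5172 + 35.8781) = 91.2549 / 42.3954 = 2.15247

2.152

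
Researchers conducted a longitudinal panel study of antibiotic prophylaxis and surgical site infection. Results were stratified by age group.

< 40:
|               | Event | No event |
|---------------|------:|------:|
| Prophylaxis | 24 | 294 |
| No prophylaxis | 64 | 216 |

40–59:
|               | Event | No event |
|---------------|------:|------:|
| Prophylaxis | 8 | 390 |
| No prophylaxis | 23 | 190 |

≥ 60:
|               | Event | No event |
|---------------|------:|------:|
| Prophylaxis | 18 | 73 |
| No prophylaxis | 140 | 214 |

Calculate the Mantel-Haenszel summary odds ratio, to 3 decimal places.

OR_MH = Σ(aᵢdᵢ/nᵢ) / Σ(bᵢcᵢ/nᵢ), where nᵢ is the stratum total.
Stratum 1 (< 40): n = 598; a·d/n = 24·216/598 = 8.6689; b·c/n = 294·64/598 = 31.4649
Stratum 2 (40–59): n = 611; a·d/n = 8·190/611 = 2.4877; b·c/n = 390·23/611 = 14.6809
Stratum 3 (≥ 60): n = 445; a·d/n = 18·214/445 = 8.6562; b·c/n = 73·140/445 = 22.9663
OR_MH = (8.6689 + 2.4877 + 8.6562) / (31.4649 + 14.6809 + 22.9663) = 19.8128 / 69.1120 = 0.28668

0.287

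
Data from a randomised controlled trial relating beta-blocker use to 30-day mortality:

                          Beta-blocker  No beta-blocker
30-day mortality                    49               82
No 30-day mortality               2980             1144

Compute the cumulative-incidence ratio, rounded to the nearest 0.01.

Reading the table with exposure as columns: a = 49 (Beta-blocker, case), b = 2980 (Beta-blocker, non-case), c = 82 (No beta-blocker, case), d = 1144.
Risk in exposed = 49/3029 = 0.01618; risk in unexposed = 82/1226 = 0.06688.
RR = 0.01618 / 0.06688 = 0.24187
The risk is 76% lower among the exposed than among the unexposed.

0.24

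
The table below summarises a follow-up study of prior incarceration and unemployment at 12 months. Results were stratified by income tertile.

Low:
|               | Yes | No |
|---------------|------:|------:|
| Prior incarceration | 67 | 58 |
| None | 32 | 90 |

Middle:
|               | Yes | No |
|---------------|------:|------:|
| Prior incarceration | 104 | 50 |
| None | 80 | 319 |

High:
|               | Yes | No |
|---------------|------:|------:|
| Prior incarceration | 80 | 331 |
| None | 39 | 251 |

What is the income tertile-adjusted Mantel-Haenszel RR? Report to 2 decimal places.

2.30

RR_MH = Σ(aᵢ·n₀ᵢ/nᵢ) / Σ(cᵢ·n₁ᵢ/nᵢ), with n₁ᵢ = aᵢ+bᵢ (exposed), n₀ᵢ = cᵢ+dᵢ (unexposed), nᵢ = n₁ᵢ+n₀ᵢ.
Stratum 1 (Low): n₁ = 125, n₀ = 122, n = 247; a·n₀/n = 67·122/247 = 33.0931; c·n₁/n = 32·125/247 = 16.1943
Stratum 2 (Middle): n₁ = 154, n₀ = 399, n = 553; a·n₀/n = 104·399/553 = 75.0380; c·n₁/n = 80·154/553 = 22.2785
Stratum 3 (High): n₁ = 411, n₀ = 290, n = 701; a·n₀/n = 80·290/701 = 33.0956; c·n₁/n = 39·411/701 = 22.8659
RR_MH = (33.0931 + 75.0380 + 33.0956) / (16.1943 + 22.2785 + 22.8659) = 141.2267 / 61.3387 = 2.30241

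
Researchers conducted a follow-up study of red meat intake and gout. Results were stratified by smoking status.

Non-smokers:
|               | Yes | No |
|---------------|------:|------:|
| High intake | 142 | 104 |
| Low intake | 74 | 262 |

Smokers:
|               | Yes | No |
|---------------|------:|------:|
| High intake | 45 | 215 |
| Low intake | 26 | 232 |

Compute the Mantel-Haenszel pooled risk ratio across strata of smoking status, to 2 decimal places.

RR_MH = Σ(aᵢ·n₀ᵢ/nᵢ) / Σ(cᵢ·n₁ᵢ/nᵢ), with n₁ᵢ = aᵢ+bᵢ (exposed), n₀ᵢ = cᵢ+dᵢ (unexposed), nᵢ = n₁ᵢ+n₀ᵢ.
Stratum 1 (Non-smokers): n₁ = 246, n₀ = 336, n = 582; a·n₀/n = 142·336/582 = 81.9794; c·n₁/n = 74·246/582 = 31.2784
Stratum 2 (Smokers): n₁ = 260, n₀ = 258, n = 518; a·n₀/n = 45·258/518 = 22.4131; c·n₁/n = 26·260/518 = 13.0502
RR_MH = (81.9794 + 22.4131) / (31.2784 + 13.0502) = 104.3925 / 44.3285 = 2.35497

2.35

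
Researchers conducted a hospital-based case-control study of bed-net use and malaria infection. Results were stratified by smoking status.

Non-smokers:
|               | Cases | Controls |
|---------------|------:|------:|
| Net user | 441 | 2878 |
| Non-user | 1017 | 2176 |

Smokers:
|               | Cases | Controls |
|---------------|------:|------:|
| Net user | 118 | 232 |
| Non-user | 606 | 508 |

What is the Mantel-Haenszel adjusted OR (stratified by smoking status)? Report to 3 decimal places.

0.345

OR_MH = Σ(aᵢdᵢ/nᵢ) / Σ(bᵢcᵢ/nᵢ), where nᵢ is the stratum total.
Stratum 1 (Non-smokers): n = 6512; a·d/n = 441·2176/6512 = 147.3612; b·c/n = 2878·1017/6512 = 449.4665
Stratum 2 (Smokers): n = 1464; a·d/n = 118·508/1464 = 40.9454; b·c/n = 232·606/1464 = 96.0328
OR_MH = (147.3612 + 40.9454) / (449.4665 + 96.0328) = 188.3065 / 545.4993 = 0.34520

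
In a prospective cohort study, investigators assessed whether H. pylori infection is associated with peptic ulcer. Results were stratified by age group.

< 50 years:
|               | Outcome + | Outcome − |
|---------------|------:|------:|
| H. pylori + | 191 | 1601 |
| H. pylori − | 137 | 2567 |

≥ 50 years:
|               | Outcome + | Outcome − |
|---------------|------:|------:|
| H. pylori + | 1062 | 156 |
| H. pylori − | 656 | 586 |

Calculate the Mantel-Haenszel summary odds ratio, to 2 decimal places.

4.01

OR_MH = Σ(aᵢdᵢ/nᵢ) / Σ(bᵢcᵢ/nᵢ), where nᵢ is the stratum total.
Stratum 1 (< 50 years): n = 4496; a·d/n = 191·2567/4496 = 109.0518; b·c/n = 1601·137/4496 = 48.7849
Stratum 2 (≥ 50 years): n = 2460; a·d/n = 1062·586/2460 = 252.9805; b·c/n = 156·656/2460 = 41.6000
OR_MH = (109.0518 + 252.9805) / (48.7849 + 41.6000) = 362.0323 / 90.3849 = 4.00545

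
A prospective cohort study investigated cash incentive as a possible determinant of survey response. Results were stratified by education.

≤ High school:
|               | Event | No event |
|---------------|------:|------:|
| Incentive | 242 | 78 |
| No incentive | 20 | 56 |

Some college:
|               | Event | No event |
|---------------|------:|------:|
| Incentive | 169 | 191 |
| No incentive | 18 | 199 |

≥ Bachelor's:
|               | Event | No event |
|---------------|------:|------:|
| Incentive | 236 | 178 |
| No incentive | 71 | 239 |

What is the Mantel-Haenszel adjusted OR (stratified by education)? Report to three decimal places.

6.230

OR_MH = Σ(aᵢdᵢ/nᵢ) / Σ(bᵢcᵢ/nᵢ), where nᵢ is the stratum total.
Stratum 1 (≤ High school): n = 396; a·d/n = 242·56/396 = 34.2222; b·c/n = 78·20/396 = 3.9394
Stratum 2 (Some college): n = 577; a·d/n = 169·199/577 = 58.2860; b·c/n = 191·18/577 = 5.9584
Stratum 3 (≥ Bachelor's): n = 724; a·d/n = 236·239/724 = 77.9061; b·c/n = 178·71/724 = 17.4558
OR_MH = (34.2222 + 58.2860 + 77.9061) / (3.9394 + 5.9584 + 17.4558) = 170.4143 / 27.3536 = 6.23005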